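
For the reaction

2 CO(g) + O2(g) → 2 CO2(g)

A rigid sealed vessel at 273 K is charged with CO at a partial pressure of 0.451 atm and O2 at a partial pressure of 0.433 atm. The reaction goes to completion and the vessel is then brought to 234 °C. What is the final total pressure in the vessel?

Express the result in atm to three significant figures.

At constant V, partial pressures at 273 K are proportional to moles, so apply stoichiometry directly to pressures.
P(O2) required for 0.451 atm of CO = (1/2) × 0.451 = 0.2255 atm; available 0.433 atm, so CO is limiting.
P(O2) remaining = 0.433 − (1/2) × 0.451 = 0.2075 atm
P(gaseous products) = (2)/2 × 0.451 = 0.4510 atm
P_total at 273 K = 0.2075 + 0.4510 = 0.6585 atm
Scaling to 234 °C: P = 0.6585 × 507.15/273 = 1.223 atm

1.22 atm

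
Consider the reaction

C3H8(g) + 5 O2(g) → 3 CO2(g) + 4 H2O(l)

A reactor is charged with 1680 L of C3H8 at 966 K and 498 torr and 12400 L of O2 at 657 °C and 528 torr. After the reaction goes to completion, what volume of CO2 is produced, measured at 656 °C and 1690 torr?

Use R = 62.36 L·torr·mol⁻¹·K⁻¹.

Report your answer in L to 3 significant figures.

1430 L

n(C3H8) = PV/RT = (498 × 1680) / (62.36 × 966) = 13.89 mol
n(O2) = PV/RT = (528 × 12400) / (62.36 × 930.15) = 112.9 mol
For 13.89 mol C3H8, stoichiometry requires (5/1) × 13.89 = 69.45 mol O2; 112.9 mol is available, so C3H8 is limiting.
n(CO2) = (3/1) × 13.89 = 41.67 mol
V(CO2) = nRT/P = 41.67 × 62.36 × 929.15 / 1690 = 1429 L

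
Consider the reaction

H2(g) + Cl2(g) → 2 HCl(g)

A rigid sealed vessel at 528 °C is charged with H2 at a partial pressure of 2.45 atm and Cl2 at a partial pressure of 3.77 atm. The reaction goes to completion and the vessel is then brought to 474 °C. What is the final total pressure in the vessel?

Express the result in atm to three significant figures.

5.80 atm

With V and T fixed, P_i ∝ n_i, so the mole ratios apply directly to partial pressures at 528 °C.
P(Cl2) required for 2.45 atm of H2 = (1/1) × 2.45 = 2.450 atm; available 3.77 atm, so H2 is limiting.
P(Cl2) remaining = 3.77 − (1/1) × 2.45 = 1.320 atm
P(gaseous products) = (2)/1 × 2.45 = 4.900 atm
P_total at 528 °C = 1.320 + 4.900 = 6.220 atm
Scaling to 474 °C: P = 6.220 × 747.15/801.15 = 5.801 atm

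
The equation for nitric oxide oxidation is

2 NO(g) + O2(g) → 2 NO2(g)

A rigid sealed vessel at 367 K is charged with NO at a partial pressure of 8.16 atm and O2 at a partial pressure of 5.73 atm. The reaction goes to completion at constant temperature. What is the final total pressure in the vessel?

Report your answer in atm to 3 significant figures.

At constant V, partial pressures at 367 K are proportional to moles, so apply stoichiometry directly to pressures.
P(O2) required for 8.16 atm of NO = (1/2) × 8.16 = 4.080 atm; available 5.73 atm, so NO is limiting.
P(O2) remaining = 5.73 − (1/2) × 8.16 = 1.650 atm
P(gaseous products) = (2)/2 × 8.16 = 8.160 atm
P_total at 367 K = 1.650 + 8.160 = 9.810 atm

9.81 atm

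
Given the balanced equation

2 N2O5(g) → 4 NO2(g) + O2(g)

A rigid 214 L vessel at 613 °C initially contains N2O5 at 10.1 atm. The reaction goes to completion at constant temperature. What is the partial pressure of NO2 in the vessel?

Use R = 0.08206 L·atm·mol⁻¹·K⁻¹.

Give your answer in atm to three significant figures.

n(N2O5)₀ = PV/RT = (10.1 × 214) / (0.08206 × 886.15) = 29.72 mol
n(NO2) = (4/2) × 29.72 = 59.44 mol
P(NO2) = nRT/V = 59.44 × 0.08206 × 886.15 / 214 = 20.20 atm

20.2 atm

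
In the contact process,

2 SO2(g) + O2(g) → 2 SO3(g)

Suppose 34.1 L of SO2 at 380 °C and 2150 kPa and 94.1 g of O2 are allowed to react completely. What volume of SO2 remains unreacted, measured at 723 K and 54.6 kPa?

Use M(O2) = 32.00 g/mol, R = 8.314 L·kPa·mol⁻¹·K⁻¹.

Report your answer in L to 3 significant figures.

839 L

n(SO2) = PV/RT = (2150 × 34.1) / (8.314 × 653.15) = 13.50 mol
n(O2) = 94.1 / 32.00 = 2.941 mol
For 13.50 mol SO2, stoichiometry requires (1/2) × 13.50 = 6.750 mol O2; 2.941 mol is available, so O2 is limiting.
n(SO2) consumed = (2/1) × 2.941 = 5.882 mol; remaining = 13.50 − 5.882 = 7.618 mol
V(SO2) = nRT/P = 7.618 × 8.314 × 723 / 54.6 = 838.7 L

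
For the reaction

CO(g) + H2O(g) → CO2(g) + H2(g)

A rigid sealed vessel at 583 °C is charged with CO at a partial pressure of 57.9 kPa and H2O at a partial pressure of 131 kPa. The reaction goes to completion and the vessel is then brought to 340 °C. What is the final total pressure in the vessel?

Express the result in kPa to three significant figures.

At constant V, partial pressures at 583 °C are proportional to moles, so apply stoichiometry directly to pressures.
P(H2O) required for 57.9 kPa of CO = (1/1) × 57.9 = 57.90 kPa; available 131 kPa, so CO is limiting.
P(H2O) remaining = 131 − (1/1) × 57.9 = 73.10 kPa
P(gaseous products) = (1+1)/1 × 57.9 = 115.8 kPa
P_total at 583 °C = 73.10 + 115.8 = 188.9 kPa
Scaling to 340 °C: P = 188.9 × 613.15/856.15 = 135.3 kPa

135 kPa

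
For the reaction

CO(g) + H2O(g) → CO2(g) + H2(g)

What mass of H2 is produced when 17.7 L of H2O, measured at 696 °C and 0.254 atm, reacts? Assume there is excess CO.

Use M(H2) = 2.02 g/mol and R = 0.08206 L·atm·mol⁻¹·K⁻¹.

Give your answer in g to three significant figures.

n(H2O) = PV/RT = (0.254 × 17.7) / (0.08206 × 969.15) = 0.05653 mol
n(H2) = (1/1) × 0.05653 = 0.05653 mol
m(H2) = 0.05653 × 2.02 = 0.1142 g

0.114 g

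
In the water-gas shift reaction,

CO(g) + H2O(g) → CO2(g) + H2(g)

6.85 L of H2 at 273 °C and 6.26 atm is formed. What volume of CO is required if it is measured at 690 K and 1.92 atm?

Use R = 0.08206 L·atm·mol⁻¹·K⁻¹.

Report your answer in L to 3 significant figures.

28.2 L

n(H2) = PV/RT = (6.26 × 6.85) / (0.08206 × 546.15) = 0.9568 mol
n(CO) = (1/1) × 0.9568 = 0.9568 mol
V = nRT/P = 0.9568 × 0.08206 × 690 / 1.92 = 28.22 L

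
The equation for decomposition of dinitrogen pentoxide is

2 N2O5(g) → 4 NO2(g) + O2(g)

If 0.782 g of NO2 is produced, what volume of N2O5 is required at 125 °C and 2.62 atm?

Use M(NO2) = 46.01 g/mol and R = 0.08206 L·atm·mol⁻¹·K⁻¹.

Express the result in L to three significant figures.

0.106 L

n(NO2) = 0.7820 / 46.01 = 0.01700 mol
n(N2O5) = (2/4) × 0.01700 = 0.008500 mol
V = nRT/P = 0.008500 × 0.08206 × 398.15 / 2.62 = 0.1060 L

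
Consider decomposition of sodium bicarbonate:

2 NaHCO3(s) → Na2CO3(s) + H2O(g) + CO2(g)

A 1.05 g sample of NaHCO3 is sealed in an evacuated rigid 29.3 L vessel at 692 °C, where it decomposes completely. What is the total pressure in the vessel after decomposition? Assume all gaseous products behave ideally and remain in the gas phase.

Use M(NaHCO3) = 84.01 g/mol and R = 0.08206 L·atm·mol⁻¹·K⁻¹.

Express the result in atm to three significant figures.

n(NaHCO3) = 1.05 / 84.01 = 0.01250 mol
n(gas produced) = (2/2) × 0.01250 = 0.01250 mol
P = nRT/V = 0.01250 × 0.08206 × 965.15 / 29.3 = 0.03379 atm

0.0338 atm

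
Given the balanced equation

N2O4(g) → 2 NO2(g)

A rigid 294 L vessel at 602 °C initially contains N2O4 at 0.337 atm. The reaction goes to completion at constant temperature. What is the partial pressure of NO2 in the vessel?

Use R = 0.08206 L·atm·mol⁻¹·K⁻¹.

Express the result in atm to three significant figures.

0.674 atm

n(N2O4)₀ = PV/RT = (0.337 × 294) / (0.08206 × 875.15) = 1.380 mol
n(NO2) = (2/1) × 1.380 = 2.760 mol
P(NO2) = nRT/V = 2.760 × 0.08206 × 875.15 / 294 = 0.6742 atm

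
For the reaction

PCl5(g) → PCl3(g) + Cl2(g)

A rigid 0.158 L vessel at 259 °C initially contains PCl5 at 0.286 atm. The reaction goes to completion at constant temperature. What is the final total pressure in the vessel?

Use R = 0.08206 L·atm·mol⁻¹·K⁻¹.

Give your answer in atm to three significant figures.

0.572 atm

Since T and V are fixed, P_final/P_initial = n_final/n_initial = 2/1.
P_final = (2/1) × 0.286 = 0.5720 atm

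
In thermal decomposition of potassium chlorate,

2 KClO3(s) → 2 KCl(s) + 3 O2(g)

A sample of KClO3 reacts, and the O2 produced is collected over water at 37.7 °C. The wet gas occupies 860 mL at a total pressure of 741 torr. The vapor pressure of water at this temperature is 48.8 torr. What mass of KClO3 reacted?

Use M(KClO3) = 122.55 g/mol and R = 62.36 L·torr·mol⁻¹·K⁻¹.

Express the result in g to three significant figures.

P(O2) = 741 − 48.8 = 692.2 torr
n(O2) = PV/RT = (692.2 × 0.8600) / (62.36 × 310.85) = 0.03071 mol
n(KClO3) = (2/3) × 0.03071 = 0.02047 mol
m(KClO3) = 0.02047 × 122.55 = 2.509 g

2.51 g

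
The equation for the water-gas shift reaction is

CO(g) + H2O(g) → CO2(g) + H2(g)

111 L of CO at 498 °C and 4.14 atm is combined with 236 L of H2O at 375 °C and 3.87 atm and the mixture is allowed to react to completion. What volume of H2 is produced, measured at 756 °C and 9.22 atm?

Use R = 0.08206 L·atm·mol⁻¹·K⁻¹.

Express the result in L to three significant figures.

66.5 L

n(CO) = PV/RT = (4.14 × 111) / (0.08206 × 771.15) = 7.262 mol
n(H2O) = PV/RT = (3.87 × 236) / (0.08206 × 648.15) = 17.17 mol
For 7.262 mol CO, stoichiometry requires (1/1) × 7.262 = 7.262 mol H2O; 17.17 mol is available, so CO is limiting.
n(H2) = (1/1) × 7.262 = 7.262 mol
V(H2) = nRT/P = 7.262 × 0.08206 × 1029.15 / 9.22 = 66.52 L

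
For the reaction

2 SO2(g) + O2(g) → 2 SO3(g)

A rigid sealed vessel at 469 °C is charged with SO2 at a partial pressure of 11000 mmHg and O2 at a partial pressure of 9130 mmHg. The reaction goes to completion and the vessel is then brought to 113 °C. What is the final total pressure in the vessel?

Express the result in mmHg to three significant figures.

Because the vessel is rigid and T is held at 469 °C, work the stoichiometry in partial pressures (P_i = n_iRT/V).
P(O2) required for 11000 mmHg of SO2 = (1/2) × 11000 = 5500 mmHg; available 9130 mmHg, so SO2 is limiting.
P(O2) remaining = 9130 − (1/2) × 11000 = 3630 mmHg
P(gaseous products) = (2)/2 × 11000 = 11000 mmHg
P_total at 469 °C = 3630 + 11000 = 14630 mmHg
Scaling to 113 °C: P = 14630 × 386.15/742.15 = 7612 mmHg

7610 mmHg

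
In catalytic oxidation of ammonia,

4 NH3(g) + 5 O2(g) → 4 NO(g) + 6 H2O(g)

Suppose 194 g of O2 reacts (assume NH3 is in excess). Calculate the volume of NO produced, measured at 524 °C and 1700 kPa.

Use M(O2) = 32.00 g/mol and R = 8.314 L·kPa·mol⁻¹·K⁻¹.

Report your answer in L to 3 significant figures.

18.9 L

n(O2) = 194.0 / 32.00 = 6.062 mol
n(NO) = (4/5) × 6.062 = 4.850 mol
V = nRT/P = 4.850 × 8.314 × 797.15 / 1700 = 18.91 L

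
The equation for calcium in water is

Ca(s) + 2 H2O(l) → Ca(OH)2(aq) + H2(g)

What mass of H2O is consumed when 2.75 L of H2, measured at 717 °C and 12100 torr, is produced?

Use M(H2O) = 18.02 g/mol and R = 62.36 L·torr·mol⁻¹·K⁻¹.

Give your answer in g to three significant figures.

19.4 g

n(H2) = PV/RT = (12100 × 2.75) / (62.36 × 990.15) = 0.5389 mol
n(H2O) = (2/1) × 0.5389 = 1.078 mol
m(H2O) = 1.078 × 18.02 = 19.43 g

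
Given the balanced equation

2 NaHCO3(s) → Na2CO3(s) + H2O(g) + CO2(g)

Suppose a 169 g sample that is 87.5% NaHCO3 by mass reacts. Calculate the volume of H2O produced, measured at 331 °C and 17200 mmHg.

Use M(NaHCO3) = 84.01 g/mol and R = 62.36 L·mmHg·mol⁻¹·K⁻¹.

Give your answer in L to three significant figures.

mass of NaHCO3 = 169 × 87.5/100 = 147.9 g
n(NaHCO3) = 147.9 / 84.01 = 1.761 mol
n(H2O) = (1/2) × 1.761 = 0.8805 mol
V = nRT/P = 0.8805 × 62.36 × 604.15 / 17200 = 1.929 L

1.93 L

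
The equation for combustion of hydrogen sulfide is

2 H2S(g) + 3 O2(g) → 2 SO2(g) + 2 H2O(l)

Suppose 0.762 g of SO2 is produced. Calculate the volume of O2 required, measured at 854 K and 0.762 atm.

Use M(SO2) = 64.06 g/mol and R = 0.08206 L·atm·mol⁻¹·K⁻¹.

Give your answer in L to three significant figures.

1.64 L

n(SO2) = 0.7620 / 64.06 = 0.01190 mol
n(O2) = (3/2) × 0.01190 = 0.01785 mol
V = nRT/P = 0.01785 × 0.08206 × 854 / 0.762 = 1.642 L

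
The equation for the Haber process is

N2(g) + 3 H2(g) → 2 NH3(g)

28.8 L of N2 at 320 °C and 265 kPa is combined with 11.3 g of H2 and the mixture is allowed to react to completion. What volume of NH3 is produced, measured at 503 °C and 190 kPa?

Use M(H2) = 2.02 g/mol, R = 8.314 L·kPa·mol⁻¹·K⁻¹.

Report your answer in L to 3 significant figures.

n(N2) = PV/RT = (265 × 28.8) / (8.314 × 593.15) = 1.548 mol
n(H2) = 11.3 / 2.02 = 5.594 mol
For 1.548 mol N2, stoichiometry requires (3/1) × 1.548 = 4.644 mol H2; 5.594 mol is available, so N2 is limiting.
n(NH3) = (2/1) × 1.548 = 3.096 mol
V(NH3) = nRT/P = 3.096 × 8.314 × 776.15 / 190 = 105.1 L

105 L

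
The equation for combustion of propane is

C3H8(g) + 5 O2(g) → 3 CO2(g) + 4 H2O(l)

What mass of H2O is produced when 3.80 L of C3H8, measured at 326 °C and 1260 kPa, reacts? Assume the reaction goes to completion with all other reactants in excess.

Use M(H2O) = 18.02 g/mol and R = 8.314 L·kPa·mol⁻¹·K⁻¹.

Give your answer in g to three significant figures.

n(C3H8) = PV/RT = (1260 × 3.80) / (8.314 × 599.15) = 0.9612 mol
n(H2O) = (4/1) × 0.9612 = 3.845 mol
m(H2O) = 3.845 × 18.02 = 69.29 g

69.3 g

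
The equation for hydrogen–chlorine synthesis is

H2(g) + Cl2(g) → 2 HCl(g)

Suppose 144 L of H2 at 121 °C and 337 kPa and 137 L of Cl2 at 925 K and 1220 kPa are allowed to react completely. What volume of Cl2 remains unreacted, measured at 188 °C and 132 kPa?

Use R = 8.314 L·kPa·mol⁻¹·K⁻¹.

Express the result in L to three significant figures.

201 L

n(H2) = PV/RT = (337 × 144) / (8.314 × 394.15) = 14.81 mol
n(Cl2) = PV/RT = (1220 × 137) / (8.314 × 925) = 21.73 mol
For 14.81 mol H2, stoichiometry requires (1/1) × 14.81 = 14.81 mol Cl2; 21.73 mol is available, so H2 is limiting.
n(Cl2) consumed = (1/1) × 14.81 = 14.81 mol; remaining = 21.73 − 14.81 = 6.920 mol
V(Cl2) = nRT/P = 6.920 × 8.314 × 461.15 / 132 = 201.0 L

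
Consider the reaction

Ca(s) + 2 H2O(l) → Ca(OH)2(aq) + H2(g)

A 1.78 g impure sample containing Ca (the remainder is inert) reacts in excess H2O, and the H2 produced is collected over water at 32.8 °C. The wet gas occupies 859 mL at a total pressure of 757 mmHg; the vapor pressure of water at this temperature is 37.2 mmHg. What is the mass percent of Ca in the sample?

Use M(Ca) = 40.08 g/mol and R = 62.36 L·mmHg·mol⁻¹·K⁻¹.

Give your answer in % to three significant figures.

P(H2) = 757 − 37.2 = 719.8 mmHg
n(H2) = PV/RT = (719.8 × 0.8590) / (62.36 × 305.95) = 0.03241 mol
n(Ca) = (1/1) × 0.03241 = 0.03241 mol
m(Ca) = 0.03241 × 40.08 = 1.299 g
%Ca = 1.299 / 1.78 × 100 = 72.98%

73.0 %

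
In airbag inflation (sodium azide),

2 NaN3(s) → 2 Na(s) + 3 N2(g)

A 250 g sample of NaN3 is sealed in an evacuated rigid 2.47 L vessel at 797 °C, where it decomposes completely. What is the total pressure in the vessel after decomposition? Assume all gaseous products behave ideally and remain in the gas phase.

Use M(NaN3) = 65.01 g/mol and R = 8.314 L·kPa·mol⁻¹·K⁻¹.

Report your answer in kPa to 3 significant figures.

20800 kPa

n(NaN3) = 250 / 65.01 = 3.846 mol
n(gas produced) = (3/2) × 3.846 = 5.769 mol
P = nRT/V = 5.769 × 8.314 × 1070.15 / 2.47 = 20780 kPa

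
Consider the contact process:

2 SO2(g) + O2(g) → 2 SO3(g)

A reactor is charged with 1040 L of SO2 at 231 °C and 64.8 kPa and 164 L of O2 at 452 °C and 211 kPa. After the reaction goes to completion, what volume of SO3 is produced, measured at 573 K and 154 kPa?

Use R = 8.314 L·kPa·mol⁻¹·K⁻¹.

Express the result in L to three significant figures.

355 L

n(SO2) = PV/RT = (64.8 × 1040) / (8.314 × 504.15) = 16.08 mol
n(O2) = PV/RT = (211 × 164) / (8.314 × 725.15) = 5.740 mol
For 16.08 mol SO2, stoichiometry requires (1/2) × 16.08 = 8.040 mol O2; 5.740 mol is available, so O2 is limiting.
n(SO3) = (2/1) × 5.740 = 11.48 mol
V(SO3) = nRT/P = 11.48 × 8.314 × 573 / 154 = 355.1 L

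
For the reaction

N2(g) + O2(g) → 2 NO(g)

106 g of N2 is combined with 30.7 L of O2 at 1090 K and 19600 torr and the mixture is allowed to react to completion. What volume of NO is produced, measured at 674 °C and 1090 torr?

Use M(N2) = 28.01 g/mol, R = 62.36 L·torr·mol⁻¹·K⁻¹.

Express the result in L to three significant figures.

n(N2) = 106 / 28.01 = 3.784 mol
n(O2) = PV/RT = (19600 × 30.7) / (62.36 × 1090) = 8.852 mol
For 3.784 mol N2, stoichiometry requires (1/1) × 3.784 = 3.784 mol O2; 8.852 mol is available, so N2 is limiting.
n(NO) = (2/1) × 3.784 = 7.568 mol
V(NO) = nRT/P = 7.568 × 62.36 × 947.15 / 1090 = 410.1 L

410 L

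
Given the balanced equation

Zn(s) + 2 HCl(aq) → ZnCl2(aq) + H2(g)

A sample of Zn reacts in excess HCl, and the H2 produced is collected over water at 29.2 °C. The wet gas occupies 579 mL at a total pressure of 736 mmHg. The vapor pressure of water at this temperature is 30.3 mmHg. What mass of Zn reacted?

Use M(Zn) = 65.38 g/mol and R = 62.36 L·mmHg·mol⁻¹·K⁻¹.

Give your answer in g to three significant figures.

1.42 g

P(H2) = 736 − 30.3 = 705.7 mmHg
n(H2) = PV/RT = (705.7 × 0.5790) / (62.36 × 302.35) = 0.02167 mol
n(Zn) = (1/1) × 0.02167 = 0.02167 mol
m(Zn) = 0.02167 × 65.38 = 1.417 g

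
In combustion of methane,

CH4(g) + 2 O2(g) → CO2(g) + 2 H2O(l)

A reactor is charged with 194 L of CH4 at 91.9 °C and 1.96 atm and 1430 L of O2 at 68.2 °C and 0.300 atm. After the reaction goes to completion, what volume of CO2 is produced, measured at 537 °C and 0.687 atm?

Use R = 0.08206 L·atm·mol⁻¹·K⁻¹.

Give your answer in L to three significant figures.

n(CH4) = PV/RT = (1.96 × 194) / (0.08206 × 365.05) = 12.69 mol
n(O2) = PV/RT = (0.300 × 1430) / (0.08206 × 341.35) = 15.32 mol
For 12.69 mol CH4, stoichiometry requires (2/1) × 12.69 = 25.38 mol O2; 15.32 mol is available, so O2 is limiting.
n(CO2) = (1/2) × 15.32 = 7.660 mol
V(CO2) = nRT/P = 7.660 × 0.08206 × 810.15 / 0.687 = 741.3 L

741 L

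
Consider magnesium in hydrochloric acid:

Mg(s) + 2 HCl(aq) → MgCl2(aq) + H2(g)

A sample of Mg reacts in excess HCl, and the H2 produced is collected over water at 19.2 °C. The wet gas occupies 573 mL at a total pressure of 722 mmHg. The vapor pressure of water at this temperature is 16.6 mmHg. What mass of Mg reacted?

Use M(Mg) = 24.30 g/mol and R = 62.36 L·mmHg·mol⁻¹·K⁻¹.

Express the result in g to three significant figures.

0.539 g

P(H2) = 722 − 16.6 = 705.4 mmHg
n(H2) = PV/RT = (705.4 × 0.5730) / (62.36 × 292.35) = 0.02217 mol
n(Mg) = (1/1) × 0.02217 = 0.02217 mol
m(Mg) = 0.02217 × 24.30 = 0.5387 g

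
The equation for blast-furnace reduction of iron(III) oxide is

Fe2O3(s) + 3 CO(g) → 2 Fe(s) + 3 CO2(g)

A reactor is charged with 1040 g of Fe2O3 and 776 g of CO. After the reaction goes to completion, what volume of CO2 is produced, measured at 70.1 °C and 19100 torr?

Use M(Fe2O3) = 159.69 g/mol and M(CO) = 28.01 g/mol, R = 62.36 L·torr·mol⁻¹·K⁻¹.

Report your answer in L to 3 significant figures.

n(Fe2O3) = 1040 / 159.69 = 6.513 mol
n(CO) = 776 / 28.01 = 27.70 mol
For 6.513 mol Fe2O3, stoichiometry requires (3/1) × 6.513 = 19.54 mol CO; 27.70 mol is available, so Fe2O3 is limiting.
n(CO2) = (3/1) × 6.513 = 19.54 mol
V(CO2) = nRT/P = 19.54 × 62.36 × 343.25 / 19100 = 21.90 L

21.9 L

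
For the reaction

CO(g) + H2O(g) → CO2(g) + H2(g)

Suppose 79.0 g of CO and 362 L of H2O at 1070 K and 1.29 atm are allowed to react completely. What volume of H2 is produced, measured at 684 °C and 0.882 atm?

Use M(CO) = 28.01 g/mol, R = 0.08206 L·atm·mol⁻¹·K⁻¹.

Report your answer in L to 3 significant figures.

n(CO) = 79.0 / 28.01 = 2.820 mol
n(H2O) = PV/RT = (1.29 × 362) / (0.08206 × 1070) = 5.318 mol
For 2.820 mol CO, stoichiometry requires (1/1) × 2.820 = 2.820 mol H2O; 5.318 mol is available, so CO is limiting.
n(H2) = (1/1) × 2.820 = 2.820 mol
V(H2) = nRT/P = 2.820 × 0.08206 × 957.15 / 0.882 = 251.1 L

251 L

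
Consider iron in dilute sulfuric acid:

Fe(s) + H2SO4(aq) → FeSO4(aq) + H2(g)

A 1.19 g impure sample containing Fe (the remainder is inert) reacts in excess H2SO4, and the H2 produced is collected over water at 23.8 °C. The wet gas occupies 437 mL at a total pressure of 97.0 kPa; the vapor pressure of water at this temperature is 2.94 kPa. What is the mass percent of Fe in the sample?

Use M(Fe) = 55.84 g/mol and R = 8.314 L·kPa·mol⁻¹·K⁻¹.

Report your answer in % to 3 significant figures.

P(H2) = 97.0 − 2.94 = 94.06 kPa
n(H2) = PV/RT = (94.06 × 0.4370) / (8.314 × 296.95) = 0.01665 mol
n(Fe) = (1/1) × 0.01665 = 0.01665 mol
m(Fe) = 0.01665 × 55.84 = 0.9297 g
%Fe = 0.9297 / 1.19 × 100 = 78.13%

78.1 %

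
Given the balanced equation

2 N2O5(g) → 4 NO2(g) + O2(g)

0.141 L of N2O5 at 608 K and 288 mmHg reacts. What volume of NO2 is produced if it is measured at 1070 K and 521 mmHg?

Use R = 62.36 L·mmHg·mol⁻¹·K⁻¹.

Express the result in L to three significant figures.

n(N2O5) = PV/RT = (288 × 0.141) / (62.36 × 608) = 0.001071 mol
n(NO2) = (4/2) × 0.001071 = 0.002142 mol
V = nRT/P = 0.002142 × 62.36 × 1070 / 521 = 0.2743 L

0.274 L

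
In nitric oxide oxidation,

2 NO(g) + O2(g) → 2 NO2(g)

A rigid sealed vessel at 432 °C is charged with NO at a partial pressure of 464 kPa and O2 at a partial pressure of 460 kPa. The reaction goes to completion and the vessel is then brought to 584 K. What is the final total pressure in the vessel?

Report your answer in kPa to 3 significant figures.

573 kPa

Because the vessel is rigid and T is held at 432 °C, work the stoichiometry in partial pressures (P_i = n_iRT/V).
P(O2) required for 464 kPa of NO = (1/2) × 464 = 232.0 kPa; available 460 kPa, so NO is limiting.
P(O2) remaining = 460 − (1/2) × 464 = 228.0 kPa
P(gaseous products) = (2)/2 × 464 = 464.0 kPa
P_total at 432 °C = 228.0 + 464.0 = 692.0 kPa
Scaling to 584 K: P = 692.0 × 584/705.15 = 573.1 kPa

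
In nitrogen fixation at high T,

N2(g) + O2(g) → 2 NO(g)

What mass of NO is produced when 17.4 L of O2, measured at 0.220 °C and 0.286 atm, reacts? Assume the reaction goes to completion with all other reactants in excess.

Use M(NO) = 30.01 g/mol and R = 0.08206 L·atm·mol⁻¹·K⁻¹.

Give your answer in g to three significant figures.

n(O2) = PV/RT = (0.286 × 17.4) / (0.08206 × 273.37) = 0.2218 mol
n(NO) = (2/1) × 0.2218 = 0.4436 mol
m(NO) = 0.4436 × 30.01 = 13.31 g

13.3 g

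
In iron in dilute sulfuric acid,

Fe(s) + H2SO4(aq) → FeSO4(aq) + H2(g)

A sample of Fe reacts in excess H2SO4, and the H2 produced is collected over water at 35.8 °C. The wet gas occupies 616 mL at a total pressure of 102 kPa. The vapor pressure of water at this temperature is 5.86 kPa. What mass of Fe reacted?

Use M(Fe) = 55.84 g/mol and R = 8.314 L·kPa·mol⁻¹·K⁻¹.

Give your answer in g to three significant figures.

P(H2) = 102 − 5.86 = 96.14 kPa
n(H2) = PV/RT = (96.14 × 0.6160) / (8.314 × 308.95) = 0.02306 mol
n(Fe) = (1/1) × 0.02306 = 0.02306 mol
m(Fe) = 0.02306 × 55.84 = 1.288 g

1.29 g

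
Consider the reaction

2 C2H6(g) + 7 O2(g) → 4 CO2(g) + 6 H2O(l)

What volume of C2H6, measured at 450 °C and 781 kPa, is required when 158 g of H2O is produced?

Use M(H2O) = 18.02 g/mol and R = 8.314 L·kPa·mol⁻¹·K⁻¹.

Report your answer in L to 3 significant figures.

n(H2O) = 158.0 / 18.02 = 8.768 mol
n(C2H6) = (2/6) × 8.768 = 2.923 mol
V = nRT/P = 2.923 × 8.314 × 723.15 / 781 = 22.50 L

22.5 L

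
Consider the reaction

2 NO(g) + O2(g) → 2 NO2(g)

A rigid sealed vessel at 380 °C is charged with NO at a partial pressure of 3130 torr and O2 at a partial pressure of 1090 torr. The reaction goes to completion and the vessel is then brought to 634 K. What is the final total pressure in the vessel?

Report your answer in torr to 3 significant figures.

3040 torr

With V and T fixed, P_i ∝ n_i, so the mole ratios apply directly to partial pressures at 380 °C.
P(O2) required for 3130 torr of NO = (1/2) × 3130 = 1565 torr; available 1090 torr, so O2 is limiting.
P(NO) remaining = 3130 − (2/1) × 1090 = 950.0 torr
P(gaseous products) = (2)/1 × 1090 = 2180 torr
P_total at 380 °C = 950.0 + 2180 = 3130 torr
Scaling to 634 K: P = 3130 × 634/653.15 = 3038 torr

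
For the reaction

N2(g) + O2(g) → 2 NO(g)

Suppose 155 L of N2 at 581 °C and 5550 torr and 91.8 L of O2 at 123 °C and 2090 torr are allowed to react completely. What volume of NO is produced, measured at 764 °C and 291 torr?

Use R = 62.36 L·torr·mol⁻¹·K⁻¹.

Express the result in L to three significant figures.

n(N2) = PV/RT = (5550 × 155) / (62.36 × 854.15) = 16.15 mol
n(O2) = PV/RT = (2090 × 91.8) / (62.36 × 396.15) = 7.766 mol
For 16.15 mol N2, stoichiometry requires (1/1) × 16.15 = 16.15 mol O2; 7.766 mol is available, so O2 is limiting.
n(NO) = (2/1) × 7.766 = 15.53 mol
V(NO) = nRT/P = 15.53 × 62.36 × 1037.15 / 291 = 3452 L

3450 L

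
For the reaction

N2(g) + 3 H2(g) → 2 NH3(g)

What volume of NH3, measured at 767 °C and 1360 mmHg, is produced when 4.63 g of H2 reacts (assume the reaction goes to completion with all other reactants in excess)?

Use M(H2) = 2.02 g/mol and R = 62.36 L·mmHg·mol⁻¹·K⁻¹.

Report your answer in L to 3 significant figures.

n(H2) = 4.630 / 2.02 = 2.292 mol
n(NH3) = (2/3) × 2.292 = 1.528 mol
V = nRT/P = 1.528 × 62.36 × 1040.15 / 1360 = 72.88 L

72.9 L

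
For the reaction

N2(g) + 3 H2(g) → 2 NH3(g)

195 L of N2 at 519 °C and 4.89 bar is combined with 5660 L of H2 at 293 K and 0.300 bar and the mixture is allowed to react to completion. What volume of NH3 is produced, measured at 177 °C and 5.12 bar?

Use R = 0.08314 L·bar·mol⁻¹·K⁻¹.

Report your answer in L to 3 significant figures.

212 L

n(N2) = PV/RT = (4.89 × 195) / (0.08314 × 792.15) = 14.48 mol
n(H2) = PV/RT = (0.300 × 5660) / (0.08314 × 293) = 69.70 mol
For 14.48 mol N2, stoichiometry requires (3/1) × 14.48 = 43.44 mol H2; 69.70 mol is available, so N2 is limiting.
n(NH3) = (2/1) × 14.48 = 28.96 mol
V(NH3) = nRT/P = 28.96 × 0.08314 × 450.15 / 5.12 = 211.7 L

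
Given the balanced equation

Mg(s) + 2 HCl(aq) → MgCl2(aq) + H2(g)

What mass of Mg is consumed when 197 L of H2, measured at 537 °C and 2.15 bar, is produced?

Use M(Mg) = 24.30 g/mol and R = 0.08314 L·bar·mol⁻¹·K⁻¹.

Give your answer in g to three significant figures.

n(H2) = PV/RT = (2.15 × 197) / (0.08314 × 810.15) = 6.288 mol
n(Mg) = (1/1) × 6.288 = 6.288 mol
m(Mg) = 6.288 × 24.30 = 152.8 g

153 g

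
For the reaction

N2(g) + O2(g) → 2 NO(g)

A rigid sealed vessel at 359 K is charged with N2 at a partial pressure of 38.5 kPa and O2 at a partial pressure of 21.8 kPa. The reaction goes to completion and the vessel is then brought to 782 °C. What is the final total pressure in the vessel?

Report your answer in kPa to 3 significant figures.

177 kPa

Because the vessel is rigid and T is held at 359 K, work the stoichiometry in partial pressures (P_i = n_iRT/V).
P(O2) required for 38.5 kPa of N2 = (1/1) × 38.5 = 38.50 kPa; available 21.8 kPa, so O2 is limiting.
P(N2) remaining = 38.5 − (1/1) × 21.8 = 16.70 kPa
P(gaseous products) = (2)/1 × 21.8 = 43.60 kPa
P_total at 359 K = 16.70 + 43.60 = 60.30 kPa
Scaling to 782 °C: P = 60.30 × 1055.15/359 = 177.2 kPa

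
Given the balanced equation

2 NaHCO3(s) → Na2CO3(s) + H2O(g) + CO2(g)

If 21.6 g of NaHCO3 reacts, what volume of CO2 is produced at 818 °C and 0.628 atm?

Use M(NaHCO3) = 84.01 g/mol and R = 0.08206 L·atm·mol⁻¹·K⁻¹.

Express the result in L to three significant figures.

n(NaHCO3) = 21.60 / 84.01 = 0.2571 mol
n(CO2) = (1/2) × 0.2571 = 0.1285 mol
V = nRT/P = 0.1285 × 0.08206 × 1091.15 / 0.628 = 18.32 L

18.3 L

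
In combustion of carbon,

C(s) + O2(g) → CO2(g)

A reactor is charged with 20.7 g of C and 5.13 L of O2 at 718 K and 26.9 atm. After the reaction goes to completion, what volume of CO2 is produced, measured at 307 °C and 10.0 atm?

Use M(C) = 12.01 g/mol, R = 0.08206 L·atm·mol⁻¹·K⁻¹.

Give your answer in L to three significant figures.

8.21 L

n(C) = 20.7 / 12.01 = 1.724 mol
n(O2) = PV/RT = (26.9 × 5.13) / (0.08206 × 718) = 2.342 mol
For 1.724 mol C, stoichiometry requires (1/1) × 1.724 = 1.724 mol O2; 2.342 mol is available, so C is limiting.
n(CO2) = (1/1) × 1.724 = 1.724 mol
V(CO2) = nRT/P = 1.724 × 0.08206 × 580.15 / 10.0 = 8.207 L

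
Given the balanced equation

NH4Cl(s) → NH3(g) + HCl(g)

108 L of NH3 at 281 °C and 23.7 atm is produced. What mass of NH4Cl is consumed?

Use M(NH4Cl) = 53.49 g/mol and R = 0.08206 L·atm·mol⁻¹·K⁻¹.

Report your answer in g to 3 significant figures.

3010 g

n(NH3) = PV/RT = (23.7 × 108) / (0.08206 × 554.15) = 56.29 mol
n(NH4Cl) = (1/1) × 56.29 = 56.29 mol
m(NH4Cl) = 56.29 × 53.49 = 3011 g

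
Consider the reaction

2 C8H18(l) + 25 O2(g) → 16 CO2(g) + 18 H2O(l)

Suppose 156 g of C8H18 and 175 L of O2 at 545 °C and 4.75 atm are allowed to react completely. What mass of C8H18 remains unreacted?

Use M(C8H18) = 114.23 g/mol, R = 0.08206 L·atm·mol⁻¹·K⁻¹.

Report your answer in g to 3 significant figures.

42.9 g

n(C8H18) = 156 / 114.23 = 1.366 mol
n(O2) = PV/RT = (4.75 × 175) / (0.08206 × 818.15) = 12.38 mol
For 1.366 mol C8H18, stoichiometry requires (25/2) × 1.366 = 17.08 mol O2; 12.38 mol is available, so O2 is limiting.
n(C8H18) consumed = (2/25) × 12.38 = 0.9904 mol; remaining = 1.366 − 0.9904 = 0.3756 mol
m(C8H18) = 0.3756 × 114.23 = 42.90 g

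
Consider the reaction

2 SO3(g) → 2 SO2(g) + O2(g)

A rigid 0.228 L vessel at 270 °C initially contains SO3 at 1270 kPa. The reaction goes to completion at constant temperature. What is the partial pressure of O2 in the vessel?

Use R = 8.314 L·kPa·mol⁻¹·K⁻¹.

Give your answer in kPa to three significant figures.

n(SO3)₀ = PV/RT = (1270 × 0.228) / (8.314 × 543.15) = 0.06412 mol
n(O2) = (1/2) × 0.06412 = 0.03206 mol
P(O2) = nRT/V = 0.03206 × 8.314 × 543.15 / 0.228 = 635.0 kPa

635 kPa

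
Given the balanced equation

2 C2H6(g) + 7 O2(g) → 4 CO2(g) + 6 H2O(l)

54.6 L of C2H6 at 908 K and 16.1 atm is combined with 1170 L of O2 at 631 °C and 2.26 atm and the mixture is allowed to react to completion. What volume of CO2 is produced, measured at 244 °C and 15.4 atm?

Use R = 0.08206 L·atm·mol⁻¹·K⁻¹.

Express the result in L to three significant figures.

n(C2H6) = PV/RT = (16.1 × 54.6) / (0.08206 × 908) = 11.80 mol
n(O2) = PV/RT = (2.26 × 1170) / (0.08206 × 904.15) = 35.64 mol
For 11.80 mol C2H6, stoichiometry requires (7/2) × 11.80 = 41.30 mol O2; 35.64 mol is available, so O2 is limiting.
n(CO2) = (4/7) × 35.64 = 20.37 mol
V(CO2) = nRT/P = 20.37 × 0.08206 × 517.15 / 15.4 = 56.13 L

56.1 L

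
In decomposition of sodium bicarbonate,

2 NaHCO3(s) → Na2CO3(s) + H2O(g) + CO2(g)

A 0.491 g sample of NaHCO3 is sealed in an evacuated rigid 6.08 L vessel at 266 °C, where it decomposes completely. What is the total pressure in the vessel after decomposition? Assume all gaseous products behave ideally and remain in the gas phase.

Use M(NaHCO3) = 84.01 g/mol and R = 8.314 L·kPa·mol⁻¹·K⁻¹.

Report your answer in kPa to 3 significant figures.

4.31 kPa

n(NaHCO3) = 0.491 / 84.01 = 0.005845 mol
n(gas produced) = (2/2) × 0.005845 = 0.005845 mol
P = nRT/V = 0.005845 × 8.314 × 539.15 / 6.08 = 4.309 kPa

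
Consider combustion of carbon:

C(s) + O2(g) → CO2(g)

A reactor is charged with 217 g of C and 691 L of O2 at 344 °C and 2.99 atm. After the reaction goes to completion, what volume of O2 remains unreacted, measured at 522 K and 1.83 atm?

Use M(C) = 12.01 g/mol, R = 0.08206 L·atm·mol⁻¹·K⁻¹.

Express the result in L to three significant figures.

532 L

n(C) = 217 / 12.01 = 18.07 mol
n(O2) = PV/RT = (2.99 × 691) / (0.08206 × 617.15) = 40.80 mol
For 18.07 mol C, stoichiometry requires (1/1) × 18.07 = 18.07 mol O2; 40.80 mol is available, so C is limiting.
n(O2) consumed = (1/1) × 18.07 = 18.07 mol; remaining = 40.80 − 18.07 = 22.73 mol
V(O2) = nRT/P = 22.73 × 0.08206 × 522 / 1.83 = 532.0 L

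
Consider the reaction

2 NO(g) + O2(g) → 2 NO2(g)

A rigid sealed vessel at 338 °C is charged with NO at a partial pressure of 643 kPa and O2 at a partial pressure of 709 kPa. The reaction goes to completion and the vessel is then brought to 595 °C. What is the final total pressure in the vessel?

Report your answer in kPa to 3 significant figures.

1460 kPa

At constant V, partial pressures at 338 °C are proportional to moles, so apply stoichiometry directly to pressures.
P(O2) required for 643 kPa of NO = (1/2) × 643 = 321.5 kPa; available 709 kPa, so NO is limiting.
P(O2) remaining = 709 − (1/2) × 643 = 387.5 kPa
P(gaseous products) = (2)/2 × 643 = 643.0 kPa
P_total at 338 °C = 387.5 + 643.0 = 1030 kPa
Scaling to 595 °C: P = 1030 × 868.15/611.15 = 1463 kPa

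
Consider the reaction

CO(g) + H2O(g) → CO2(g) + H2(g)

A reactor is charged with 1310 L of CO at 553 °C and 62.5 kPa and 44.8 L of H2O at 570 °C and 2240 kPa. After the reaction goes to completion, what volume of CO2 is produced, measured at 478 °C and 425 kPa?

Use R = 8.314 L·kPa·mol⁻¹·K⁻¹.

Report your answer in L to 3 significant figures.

175 L

n(CO) = PV/RT = (62.5 × 1310) / (8.314 × 826.15) = 11.92 mol
n(H2O) = PV/RT = (2240 × 44.8) / (8.314 × 843.15) = 14.32 mol
For 11.92 mol CO, stoichiometry requires (1/1) × 11.92 = 11.92 mol H2O; 14.32 mol is available, so CO is limiting.
n(CO2) = (1/1) × 11.92 = 11.92 mol
V(CO2) = nRT/P = 11.92 × 8.314 × 751.15 / 425 = 175.2 L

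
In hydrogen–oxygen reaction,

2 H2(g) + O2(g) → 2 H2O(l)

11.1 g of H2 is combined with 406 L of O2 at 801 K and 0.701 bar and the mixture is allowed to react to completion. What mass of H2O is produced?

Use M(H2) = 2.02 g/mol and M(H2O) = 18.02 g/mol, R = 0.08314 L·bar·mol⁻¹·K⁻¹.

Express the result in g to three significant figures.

99.0 g

n(H2) = 11.1 / 2.02 = 5.495 mol
n(O2) = PV/RT = (0.701 × 406) / (0.08314 × 801) = 4.274 mol
For 5.495 mol H2, stoichiometry requires (1/2) × 5.495 = 2.748 mol O2; 4.274 mol is available, so H2 is limiting.
n(H2O) = (2/2) × 5.495 = 5.495 mol
m(H2O) = 5.495 × 18.02 = 99.02 g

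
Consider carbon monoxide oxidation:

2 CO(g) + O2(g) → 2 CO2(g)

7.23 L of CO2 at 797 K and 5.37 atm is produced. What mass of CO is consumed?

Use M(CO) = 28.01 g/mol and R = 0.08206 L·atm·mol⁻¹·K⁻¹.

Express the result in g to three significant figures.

16.6 g

n(CO2) = PV/RT = (5.37 × 7.23) / (0.08206 × 797) = 0.5936 mol
n(CO) = (2/2) × 0.5936 = 0.5936 mol
m(CO) = 0.5936 × 28.01 = 16.63 g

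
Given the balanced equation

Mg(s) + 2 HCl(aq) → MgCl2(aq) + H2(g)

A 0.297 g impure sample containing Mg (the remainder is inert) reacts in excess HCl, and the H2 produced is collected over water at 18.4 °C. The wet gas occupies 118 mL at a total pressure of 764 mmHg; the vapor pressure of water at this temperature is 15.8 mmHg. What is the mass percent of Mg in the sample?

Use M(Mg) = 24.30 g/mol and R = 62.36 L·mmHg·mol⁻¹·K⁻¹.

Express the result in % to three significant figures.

P(H2) = 764 − 15.8 = 748.2 mmHg
n(H2) = PV/RT = (748.2 × 0.1180) / (62.36 × 291.55) = 0.004856 mol
n(Mg) = (1/1) × 0.004856 = 0.004856 mol
m(Mg) = 0.004856 × 24.30 = 0.1180 g
%Mg = 0.1180 / 0.297 × 100 = 39.73%

39.7 %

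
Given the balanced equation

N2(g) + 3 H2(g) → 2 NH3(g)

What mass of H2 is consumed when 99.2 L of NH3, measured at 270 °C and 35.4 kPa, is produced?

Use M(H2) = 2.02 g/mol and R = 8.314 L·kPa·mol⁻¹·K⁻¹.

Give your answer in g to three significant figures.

2.36 g

n(NH3) = PV/RT = (35.4 × 99.2) / (8.314 × 543.15) = 0.7777 mol
n(H2) = (3/2) × 0.7777 = 1.167 mol
m(H2) = 1.167 × 2.02 = 2.357 g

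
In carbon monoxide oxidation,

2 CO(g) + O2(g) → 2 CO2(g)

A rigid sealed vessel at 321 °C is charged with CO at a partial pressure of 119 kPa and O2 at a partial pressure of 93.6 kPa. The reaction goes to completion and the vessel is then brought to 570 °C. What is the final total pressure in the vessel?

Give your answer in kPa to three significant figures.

217 kPa

At constant V, partial pressures at 321 °C are proportional to moles, so apply stoichiometry directly to pressures.
P(O2) required for 119 kPa of CO = (1/2) × 119 = 59.50 kPa; available 93.6 kPa, so CO is limiting.
P(O2) remaining = 93.6 − (1/2) × 119 = 34.10 kPa
P(gaseous products) = (2)/2 × 119 = 119.0 kPa
P_total at 321 °C = 34.10 + 119.0 = 153.1 kPa
Scaling to 570 °C: P = 153.1 × 843.15/594.15 = 217.3 kPa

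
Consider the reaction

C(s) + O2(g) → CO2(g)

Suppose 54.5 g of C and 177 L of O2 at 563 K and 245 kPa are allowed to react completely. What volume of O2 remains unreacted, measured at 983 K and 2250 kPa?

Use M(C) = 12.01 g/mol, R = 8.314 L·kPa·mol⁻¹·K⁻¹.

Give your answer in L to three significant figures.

n(C) = 54.5 / 12.01 = 4.538 mol
n(O2) = PV/RT = (245 × 177) / (8.314 × 563) = 9.264 mol
For 4.538 mol C, stoichiometry requires (1/1) × 4.538 = 4.538 mol O2; 9.264 mol is available, so C is limiting.
n(O2) consumed = (1/1) × 4.538 = 4.538 mol; remaining = 9.264 − 4.538 = 4.726 mol
V(O2) = nRT/P = 4.726 × 8.314 × 983 / 2250 = 17.17 L

17.2 L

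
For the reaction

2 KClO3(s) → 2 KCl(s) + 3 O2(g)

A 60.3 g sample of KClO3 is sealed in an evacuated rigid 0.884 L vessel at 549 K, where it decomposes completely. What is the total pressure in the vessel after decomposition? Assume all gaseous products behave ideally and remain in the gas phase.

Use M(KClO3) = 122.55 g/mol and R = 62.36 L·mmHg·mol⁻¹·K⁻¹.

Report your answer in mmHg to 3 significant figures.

n(KClO3) = 60.3 / 122.55 = 0.4920 mol
n(gas produced) = (3/2) × 0.4920 = 0.7380 mol
P = nRT/V = 0.7380 × 62.36 × 549 / 0.884 = 28580 mmHg

28600 mmHg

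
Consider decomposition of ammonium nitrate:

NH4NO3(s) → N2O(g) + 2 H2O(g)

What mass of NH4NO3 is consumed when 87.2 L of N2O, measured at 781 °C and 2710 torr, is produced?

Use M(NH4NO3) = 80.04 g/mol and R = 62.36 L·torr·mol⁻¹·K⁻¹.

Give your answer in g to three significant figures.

288 g

n(N2O) = PV/RT = (2710 × 87.2) / (62.36 × 1054.15) = 3.595 mol
n(NH4NO3) = (1/1) × 3.595 = 3.595 mol
m(NH4NO3) = 3.595 × 80.04 = 287.7 g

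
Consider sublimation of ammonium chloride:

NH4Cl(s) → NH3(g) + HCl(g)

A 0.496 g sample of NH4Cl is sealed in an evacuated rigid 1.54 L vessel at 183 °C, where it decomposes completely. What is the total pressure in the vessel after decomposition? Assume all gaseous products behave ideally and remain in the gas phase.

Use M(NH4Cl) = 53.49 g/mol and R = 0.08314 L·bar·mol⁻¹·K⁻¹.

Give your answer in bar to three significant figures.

n(NH4Cl) = 0.496 / 53.49 = 0.009273 mol
n(gas produced) = (2/1) × 0.009273 = 0.01855 mol
P = nRT/V = 0.01855 × 0.08314 × 456.15 / 1.54 = 0.4568 bar

0.457 bar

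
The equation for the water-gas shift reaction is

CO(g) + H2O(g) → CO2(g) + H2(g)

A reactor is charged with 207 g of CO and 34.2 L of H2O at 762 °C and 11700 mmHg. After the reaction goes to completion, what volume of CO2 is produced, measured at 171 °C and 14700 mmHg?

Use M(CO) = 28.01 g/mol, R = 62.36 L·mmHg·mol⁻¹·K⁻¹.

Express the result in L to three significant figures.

n(CO) = 207 / 28.01 = 7.390 mol
n(H2O) = PV/RT = (11700 × 34.2) / (62.36 × 1035.15) = 6.199 mol
For 7.390 mol CO, stoichiometry requires (1/1) × 7.390 = 7.390 mol H2O; 6.199 mol is available, so H2O is limiting.
n(CO2) = (1/1) × 6.199 = 6.199 mol
V(CO2) = nRT/P = 6.199 × 62.36 × 444.15 / 14700 = 11.68 L

11.7 L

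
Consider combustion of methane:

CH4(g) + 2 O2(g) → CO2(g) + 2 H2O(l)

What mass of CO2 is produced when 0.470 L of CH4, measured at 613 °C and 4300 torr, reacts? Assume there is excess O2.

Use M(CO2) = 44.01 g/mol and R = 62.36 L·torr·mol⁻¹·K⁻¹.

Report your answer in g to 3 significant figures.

n(CH4) = PV/RT = (4300 × 0.470) / (62.36 × 886.15) = 0.03657 mol
n(CO2) = (1/1) × 0.03657 = 0.03657 mol
m(CO2) = 0.03657 × 44.01 = 1.609 g

1.61 g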